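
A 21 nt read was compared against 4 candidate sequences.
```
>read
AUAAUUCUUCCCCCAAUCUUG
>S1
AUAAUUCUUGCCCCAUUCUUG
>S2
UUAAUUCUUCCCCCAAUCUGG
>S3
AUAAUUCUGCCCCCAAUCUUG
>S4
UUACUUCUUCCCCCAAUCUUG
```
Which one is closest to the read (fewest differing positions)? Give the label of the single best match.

Hamming distances to read — S1: 2; S2: 2; S3: 1; S4: 2.
Smallest is S3 with 1 mismatch.

S3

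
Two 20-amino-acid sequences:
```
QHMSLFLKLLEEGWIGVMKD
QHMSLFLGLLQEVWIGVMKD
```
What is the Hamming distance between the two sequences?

Mismatches (1-based): residue 8: K→G; residue 11: E→Q; residue 13: G→V.

3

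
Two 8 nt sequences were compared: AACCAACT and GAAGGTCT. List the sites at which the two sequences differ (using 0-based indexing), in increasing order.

0, 2, 3, 4, 5

Scanning 0-based: 0: A/G; 2: C/A; 3: C/G; 4: A/G; 5: A/T.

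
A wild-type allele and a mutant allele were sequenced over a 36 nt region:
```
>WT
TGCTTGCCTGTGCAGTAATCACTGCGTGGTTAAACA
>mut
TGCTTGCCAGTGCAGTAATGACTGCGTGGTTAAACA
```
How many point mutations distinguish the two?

2

Comparing position by position, 2 sites differ: 9 (T/A), 20 (C/G).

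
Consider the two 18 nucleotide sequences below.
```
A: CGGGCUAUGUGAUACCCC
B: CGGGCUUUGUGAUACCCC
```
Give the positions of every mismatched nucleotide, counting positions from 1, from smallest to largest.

Differences at position 7 (A→U).

7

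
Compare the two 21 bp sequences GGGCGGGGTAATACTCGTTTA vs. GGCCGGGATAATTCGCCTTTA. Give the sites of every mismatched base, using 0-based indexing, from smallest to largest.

2, 7, 12, 14, 16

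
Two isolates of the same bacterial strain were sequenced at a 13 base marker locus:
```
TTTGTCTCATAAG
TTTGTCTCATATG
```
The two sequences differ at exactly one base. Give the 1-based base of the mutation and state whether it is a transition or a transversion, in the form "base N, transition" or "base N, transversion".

The sequences differ only at base 12: A→T (purine→pyrimidine), a transversion.

base 12, transversion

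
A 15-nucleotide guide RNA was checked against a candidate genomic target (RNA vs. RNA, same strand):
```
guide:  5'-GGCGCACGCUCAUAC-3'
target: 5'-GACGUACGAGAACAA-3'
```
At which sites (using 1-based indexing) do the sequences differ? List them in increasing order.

Differences at site 2 (G→A), site 5 (C→U), site 9 (C→A), site 10 (U→G), site 11 (C→A), site 13 (U→C), site 15 (C→A).

2, 5, 9, 10, 11, 13, 15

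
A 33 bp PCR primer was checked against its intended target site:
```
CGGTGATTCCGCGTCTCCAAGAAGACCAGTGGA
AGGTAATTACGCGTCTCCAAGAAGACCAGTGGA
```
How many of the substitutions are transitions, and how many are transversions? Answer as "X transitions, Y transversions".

Transitions (purine↔purine or pyrimidine↔pyrimidine): 5 G→A.
Transversions (purine↔pyrimidine): 1 C→A, 9 C→A.

1 transition, 2 transversions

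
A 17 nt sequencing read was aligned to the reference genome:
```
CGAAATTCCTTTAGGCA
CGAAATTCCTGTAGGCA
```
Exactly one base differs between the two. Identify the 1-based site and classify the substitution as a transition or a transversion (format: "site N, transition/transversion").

The sequences differ only at site 11: T→G (pyrimidine→purine), a transversion.

site 11, transversion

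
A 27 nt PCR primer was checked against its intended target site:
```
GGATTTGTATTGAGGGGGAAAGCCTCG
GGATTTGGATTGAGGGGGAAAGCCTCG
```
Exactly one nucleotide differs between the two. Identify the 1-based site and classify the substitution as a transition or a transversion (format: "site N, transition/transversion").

site 8, transversion

Site 8 changes T→G. T is a pyrimidine and G is a purine, so this is a transversion.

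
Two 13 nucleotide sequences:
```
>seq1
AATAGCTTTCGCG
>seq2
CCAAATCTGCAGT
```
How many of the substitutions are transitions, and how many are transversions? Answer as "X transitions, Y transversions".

4 transitions, 6 transversions

Mismatches (1-based):
site 1: A→C (purine→pyrimidine, transversion)
site 2: A→C (purine→pyrimidine, transversion)
site 3: T→A (pyrimidine→purine, transversion)
site 5: G→A (purine→purine, transition)
site 6: C→T (pyrimidine→pyrimidine, transition)
site 7: T→C (pyrimidine→pyrimidine, transition)
site 9: T→G (pyrimidine→purine, transversion)
site 11: G→A (purine→purine, transition)
site 12: C→G (pyrimidine→purine, transversion)
site 13: G→T (purine→pyrimidine, transversion)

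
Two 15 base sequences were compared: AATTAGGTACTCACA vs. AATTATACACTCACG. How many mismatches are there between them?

4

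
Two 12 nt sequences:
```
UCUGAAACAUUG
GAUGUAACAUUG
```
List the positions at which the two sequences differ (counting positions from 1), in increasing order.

1, 2, 5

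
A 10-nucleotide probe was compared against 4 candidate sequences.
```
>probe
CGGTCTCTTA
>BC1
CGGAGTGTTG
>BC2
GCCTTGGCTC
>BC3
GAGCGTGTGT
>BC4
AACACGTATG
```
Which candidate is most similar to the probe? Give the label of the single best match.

Hamming distances to probe — BC1: 4; BC2: 8; BC3: 7; BC4: 8.
Smallest is BC1 with 4 mismatches.

BC1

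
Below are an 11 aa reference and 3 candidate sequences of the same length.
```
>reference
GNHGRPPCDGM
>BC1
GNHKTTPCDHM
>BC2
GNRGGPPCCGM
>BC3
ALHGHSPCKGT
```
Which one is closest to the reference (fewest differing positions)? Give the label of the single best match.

Hamming distances to reference — BC1: 4; BC2: 3; BC3: 6.
Smallest is BC2 with 3 mismatches.

BC2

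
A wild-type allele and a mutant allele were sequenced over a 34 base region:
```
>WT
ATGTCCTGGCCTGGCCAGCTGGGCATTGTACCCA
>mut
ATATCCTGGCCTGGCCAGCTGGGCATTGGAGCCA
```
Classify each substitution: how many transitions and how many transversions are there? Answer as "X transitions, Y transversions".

1 transition, 2 transversions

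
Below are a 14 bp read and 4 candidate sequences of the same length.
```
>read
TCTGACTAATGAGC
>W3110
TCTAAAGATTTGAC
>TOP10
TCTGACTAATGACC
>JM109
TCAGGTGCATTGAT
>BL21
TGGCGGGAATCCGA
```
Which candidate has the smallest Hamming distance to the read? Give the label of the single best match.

TOP10

Hamming distances to read — W3110: 7; TOP10: 1; JM109: 9; BL21: 9.
Smallest is TOP10 with 1 mismatch.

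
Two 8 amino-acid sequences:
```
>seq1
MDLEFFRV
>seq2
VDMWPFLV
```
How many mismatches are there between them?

5

Mismatches (1-based): residue 1: M→V; residue 3: L→M; residue 4: E→W; residue 5: F→P; residue 7: R→L.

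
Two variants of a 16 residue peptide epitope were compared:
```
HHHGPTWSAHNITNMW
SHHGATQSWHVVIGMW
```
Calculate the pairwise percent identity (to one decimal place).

50.0%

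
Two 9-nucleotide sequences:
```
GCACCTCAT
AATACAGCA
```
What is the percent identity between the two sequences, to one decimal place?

8 positions differ (1, 2, 3, 4, 6, 7, 8, 9), so 1 of 9 match: 1/9 = 11.11%.

11.1%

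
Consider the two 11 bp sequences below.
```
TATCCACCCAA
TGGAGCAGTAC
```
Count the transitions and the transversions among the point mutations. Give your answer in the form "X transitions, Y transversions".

2 transitions, 7 transversions

Transitions (purine↔purine or pyrimidine↔pyrimidine): 2 A→G, 9 C→T.
Transversions (purine↔pyrimidine): 3 T→G, 4 C→A, 5 C→G, 6 A→C, 7 C→A, 8 C→G, 11 A→C.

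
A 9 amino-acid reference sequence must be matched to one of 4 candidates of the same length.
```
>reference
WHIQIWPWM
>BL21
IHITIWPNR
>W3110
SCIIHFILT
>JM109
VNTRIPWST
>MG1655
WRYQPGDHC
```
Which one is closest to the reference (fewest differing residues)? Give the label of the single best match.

BL21

Hamming distances to reference — BL21: 4; W3110: 8; JM109: 8; MG1655: 7.
Smallest is BL21 with 4 mismatches.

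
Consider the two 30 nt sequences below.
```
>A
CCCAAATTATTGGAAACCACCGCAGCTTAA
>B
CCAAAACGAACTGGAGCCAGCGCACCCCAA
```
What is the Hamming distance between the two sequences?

12

Comparing position by position, 12 sites differ: 3 (C/A), 7 (T/C), 8 (T/G), 10 (T/A), 11 (T/C), 12 (G/T), 14 (A/G), 16 (A/G), 20 (C/G), 25 (G/C), 27 (T/C), 28 (T/C).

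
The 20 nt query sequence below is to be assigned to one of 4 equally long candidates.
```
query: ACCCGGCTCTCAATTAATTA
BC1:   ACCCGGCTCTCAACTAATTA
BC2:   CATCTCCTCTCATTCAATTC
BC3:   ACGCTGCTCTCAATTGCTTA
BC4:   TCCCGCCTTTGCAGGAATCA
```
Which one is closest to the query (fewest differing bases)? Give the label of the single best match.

BC1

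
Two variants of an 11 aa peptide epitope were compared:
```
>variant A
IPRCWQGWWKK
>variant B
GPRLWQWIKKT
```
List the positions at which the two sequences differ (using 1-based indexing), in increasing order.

1, 4, 7, 8, 9, 11

Differences at position 1 (I→G), position 4 (C→L), position 7 (G→W), position 8 (W→I), position 9 (W→K), position 11 (K→T).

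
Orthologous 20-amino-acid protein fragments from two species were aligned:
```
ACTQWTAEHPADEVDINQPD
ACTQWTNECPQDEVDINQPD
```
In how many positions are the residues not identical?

The sequences differ at positions 7, 9, 11 (1-based) — 3 in total.

3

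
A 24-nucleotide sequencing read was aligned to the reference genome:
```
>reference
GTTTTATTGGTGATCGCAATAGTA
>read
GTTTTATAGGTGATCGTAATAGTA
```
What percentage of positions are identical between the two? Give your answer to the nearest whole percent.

92%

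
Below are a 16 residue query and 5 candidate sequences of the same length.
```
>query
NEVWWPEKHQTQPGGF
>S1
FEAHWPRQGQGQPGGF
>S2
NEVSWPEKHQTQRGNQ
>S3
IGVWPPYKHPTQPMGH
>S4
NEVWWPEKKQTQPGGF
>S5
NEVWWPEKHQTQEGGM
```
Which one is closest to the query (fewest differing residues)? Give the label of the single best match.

S1 differs at 7 residues; S2 differs at 4 residues; S3 differs at 7 residues; S4 differs at 1 residue; S5 differs at 2 residues. The closest is S4.

S4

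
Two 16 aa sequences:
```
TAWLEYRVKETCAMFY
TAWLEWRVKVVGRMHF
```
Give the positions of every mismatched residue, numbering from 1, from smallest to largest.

Scanning 1-based: 6: Y/W; 10: E/V; 11: T/V; 12: C/G; 13: A/R; 15: F/H; 16: Y/F.

6, 10, 11, 12, 13, 15, 16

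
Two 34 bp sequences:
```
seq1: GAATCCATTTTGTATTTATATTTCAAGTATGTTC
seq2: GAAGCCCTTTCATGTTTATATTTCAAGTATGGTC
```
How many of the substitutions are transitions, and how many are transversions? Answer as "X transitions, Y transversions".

3 transitions, 3 transversions

Mismatches (1-based):
site 4: T→G (pyrimidine→purine, transversion)
site 7: A→C (purine→pyrimidine, transversion)
site 11: T→C (pyrimidine→pyrimidine, transition)
site 12: G→A (purine→purine, transition)
site 14: A→G (purine→purine, transition)
site 32: T→G (pyrimidine→purine, transversion)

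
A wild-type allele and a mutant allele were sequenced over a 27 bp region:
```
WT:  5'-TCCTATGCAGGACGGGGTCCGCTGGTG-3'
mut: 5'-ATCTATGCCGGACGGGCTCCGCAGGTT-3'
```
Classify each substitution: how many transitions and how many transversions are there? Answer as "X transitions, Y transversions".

Transitions (purine↔purine or pyrimidine↔pyrimidine): 2 C→T.
Transversions (purine↔pyrimidine): 1 T→A, 9 A→C, 17 G→C, 23 T→A, 27 G→T.

1 transition, 5 transversions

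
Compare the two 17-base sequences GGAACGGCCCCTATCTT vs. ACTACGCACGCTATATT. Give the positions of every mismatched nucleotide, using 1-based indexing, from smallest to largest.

Scanning 1-based: 1: G/A; 2: G/C; 3: A/T; 7: G/C; 8: C/A; 10: C/G; 15: C/A.

1, 2, 3, 7, 8, 10, 15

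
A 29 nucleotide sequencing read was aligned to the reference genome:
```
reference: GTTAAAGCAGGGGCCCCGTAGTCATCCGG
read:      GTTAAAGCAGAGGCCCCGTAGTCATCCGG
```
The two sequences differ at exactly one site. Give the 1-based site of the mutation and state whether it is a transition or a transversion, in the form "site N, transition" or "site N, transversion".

The sequences differ only at site 11: G→A (purine→purine), a transition.

site 11, transition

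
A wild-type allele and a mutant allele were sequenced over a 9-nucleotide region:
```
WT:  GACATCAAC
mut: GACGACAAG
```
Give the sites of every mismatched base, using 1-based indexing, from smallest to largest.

Scanning 1-based: 4: A/G; 5: T/A; 9: C/G.

4, 5, 9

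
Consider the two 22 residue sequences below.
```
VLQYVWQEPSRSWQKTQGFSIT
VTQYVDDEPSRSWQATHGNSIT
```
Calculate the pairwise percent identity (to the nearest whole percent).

73%

Mismatches at positions 2, 6, 7, 15, 17, 19 (1-based): 6 of 22.
Identical positions: 16/22 = 72.73% → 73%.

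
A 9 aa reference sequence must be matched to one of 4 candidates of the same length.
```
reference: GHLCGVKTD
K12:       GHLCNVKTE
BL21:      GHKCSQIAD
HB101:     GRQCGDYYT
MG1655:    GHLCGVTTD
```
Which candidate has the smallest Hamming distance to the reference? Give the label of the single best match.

MG1655

K12 differs at 2 positions; BL21 differs at 5 positions; HB101 differs at 6 positions; MG1655 differs at 1 position. The closest is MG1655.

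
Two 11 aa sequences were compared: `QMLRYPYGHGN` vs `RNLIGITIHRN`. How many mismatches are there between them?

The sequences differ at positions 1, 2, 4, 5, 6, 7, 8, 10 (1-based) — 8 in total.

8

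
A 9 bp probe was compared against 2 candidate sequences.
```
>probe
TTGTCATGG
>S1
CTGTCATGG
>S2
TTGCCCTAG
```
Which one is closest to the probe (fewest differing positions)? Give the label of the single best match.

S1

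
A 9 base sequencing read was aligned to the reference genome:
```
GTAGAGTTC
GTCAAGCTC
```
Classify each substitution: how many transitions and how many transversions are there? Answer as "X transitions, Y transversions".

2 transitions, 1 transversion

Mismatches (1-based):
position 3: A→C (purine→pyrimidine, transversion)
position 4: G→A (purine→purine, transition)
position 7: T→C (pyrimidine→pyrimidine, transition)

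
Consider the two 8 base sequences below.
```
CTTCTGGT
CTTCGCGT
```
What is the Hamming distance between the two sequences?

The sequences differ at sites 5, 6 (1-based) — 2 in total.

2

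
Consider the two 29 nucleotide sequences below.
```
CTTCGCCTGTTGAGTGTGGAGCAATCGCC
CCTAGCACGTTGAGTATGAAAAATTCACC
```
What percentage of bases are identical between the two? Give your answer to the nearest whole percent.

66%

10 positions differ (2, 4, 7, 8, 16, 19, 21, 22, 24, 27), so 19 of 29 match: 19/29 = 65.52%.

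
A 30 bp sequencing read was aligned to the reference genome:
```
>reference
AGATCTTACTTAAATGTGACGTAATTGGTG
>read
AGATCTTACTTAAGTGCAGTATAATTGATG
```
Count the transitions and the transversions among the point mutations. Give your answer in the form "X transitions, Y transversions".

Transitions (purine↔purine or pyrimidine↔pyrimidine): 14 A→G, 17 T→C, 18 G→A, 19 A→G, 20 C→T, 21 G→A, 28 G→A.
Transversions (purine↔pyrimidine): none.

7 transitions, 0 transversions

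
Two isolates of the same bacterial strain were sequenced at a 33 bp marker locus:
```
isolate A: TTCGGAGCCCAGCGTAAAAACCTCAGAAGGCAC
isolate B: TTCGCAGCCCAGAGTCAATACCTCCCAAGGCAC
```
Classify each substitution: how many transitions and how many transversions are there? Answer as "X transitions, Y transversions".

Transitions (purine↔purine or pyrimidine↔pyrimidine): none.
Transversions (purine↔pyrimidine): 5 G→C, 13 C→A, 16 A→C, 19 A→T, 25 A→C, 26 G→C.

0 transitions, 6 transversions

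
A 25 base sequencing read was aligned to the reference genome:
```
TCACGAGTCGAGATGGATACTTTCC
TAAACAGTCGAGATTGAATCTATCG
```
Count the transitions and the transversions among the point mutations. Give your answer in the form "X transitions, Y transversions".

Mismatches (1-based):
position 2: C→A (pyrimidine→purine, transversion)
position 4: C→A (pyrimidine→purine, transversion)
position 5: G→C (purine→pyrimidine, transversion)
position 15: G→T (purine→pyrimidine, transversion)
position 18: T→A (pyrimidine→purine, transversion)
position 19: A→T (purine→pyrimidine, transversion)
position 22: T→A (pyrimidine→purine, transversion)
position 25: C→G (pyrimidine→purine, transversion)

0 transitions, 8 transversions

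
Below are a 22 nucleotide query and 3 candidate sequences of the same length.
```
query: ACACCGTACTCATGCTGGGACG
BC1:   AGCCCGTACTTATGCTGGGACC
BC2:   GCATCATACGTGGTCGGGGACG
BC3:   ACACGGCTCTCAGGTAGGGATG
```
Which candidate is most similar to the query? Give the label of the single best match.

BC1

Hamming distances to query — BC1: 4; BC2: 9; BC3: 7.
Smallest is BC1 with 4 mismatches.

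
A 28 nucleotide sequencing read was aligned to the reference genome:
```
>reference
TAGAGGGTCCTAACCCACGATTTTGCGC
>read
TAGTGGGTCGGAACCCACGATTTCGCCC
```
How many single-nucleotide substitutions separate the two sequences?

5

Mismatches (1-based): base 4: A→T; base 10: C→G; base 11: T→G; base 24: T→C; base 27: G→C.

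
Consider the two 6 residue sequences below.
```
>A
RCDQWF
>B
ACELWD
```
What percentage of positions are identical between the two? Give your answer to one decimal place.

Mismatches at positions 1, 3, 4, 6 (1-based): 4 of 6.
Identical positions: 2/6 = 33.33% → 33.3%.

33.3%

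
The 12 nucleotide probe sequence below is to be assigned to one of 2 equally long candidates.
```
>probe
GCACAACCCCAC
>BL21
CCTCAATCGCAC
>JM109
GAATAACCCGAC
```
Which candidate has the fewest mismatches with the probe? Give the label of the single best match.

JM109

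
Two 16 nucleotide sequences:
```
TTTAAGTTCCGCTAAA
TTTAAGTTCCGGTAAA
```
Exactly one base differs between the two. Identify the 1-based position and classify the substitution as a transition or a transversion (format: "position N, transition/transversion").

The sequences differ only at position 12: C→G (pyrimidine→purine), a transversion.

position 12, transversion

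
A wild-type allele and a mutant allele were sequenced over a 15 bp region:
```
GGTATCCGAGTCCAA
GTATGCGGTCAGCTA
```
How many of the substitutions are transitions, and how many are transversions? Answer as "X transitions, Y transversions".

Mismatches (1-based):
base 2: G→T (purine→pyrimidine, transversion)
base 3: T→A (pyrimidine→purine, transversion)
base 4: A→T (purine→pyrimidine, transversion)
base 5: T→G (pyrimidine→purine, transversion)
base 7: C→G (pyrimidine→purine, transversion)
base 9: A→T (purine→pyrimidine, transversion)
base 10: G→C (purine→pyrimidine, transversion)
base 11: T→A (pyrimidine→purine, transversion)
base 12: C→G (pyrimidine→purine, transversion)
base 14: A→T (purine→pyrimidine, transversion)

0 transitions, 10 transversions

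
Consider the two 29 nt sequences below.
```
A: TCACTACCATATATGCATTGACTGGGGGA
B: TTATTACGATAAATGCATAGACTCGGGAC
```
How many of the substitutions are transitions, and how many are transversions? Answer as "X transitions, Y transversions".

3 transitions, 5 transversions

Transitions (purine↔purine or pyrimidine↔pyrimidine): 2 C→T, 4 C→T, 28 G→A.
Transversions (purine↔pyrimidine): 8 C→G, 12 T→A, 19 T→A, 24 G→C, 29 A→C.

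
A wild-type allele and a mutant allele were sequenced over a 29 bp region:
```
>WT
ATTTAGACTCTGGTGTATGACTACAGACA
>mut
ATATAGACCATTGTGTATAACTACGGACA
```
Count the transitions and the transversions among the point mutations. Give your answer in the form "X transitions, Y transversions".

3 transitions, 3 transversions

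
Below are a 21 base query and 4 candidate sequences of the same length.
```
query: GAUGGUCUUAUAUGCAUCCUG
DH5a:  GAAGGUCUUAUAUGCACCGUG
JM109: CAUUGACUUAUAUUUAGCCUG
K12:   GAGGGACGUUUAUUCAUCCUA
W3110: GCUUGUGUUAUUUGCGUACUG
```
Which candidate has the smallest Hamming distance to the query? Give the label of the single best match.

DH5a differs at 3 bases; JM109 differs at 6 bases; K12 differs at 6 bases; W3110 differs at 6 bases. The closest is DH5a.

DH5a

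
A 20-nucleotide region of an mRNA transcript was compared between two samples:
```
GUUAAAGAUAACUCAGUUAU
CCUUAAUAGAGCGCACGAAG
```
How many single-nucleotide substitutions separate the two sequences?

11

The sequences differ at positions 1, 2, 4, 7, 9, 11, 13, 16, 17, 18, 20 (1-based) — 11 in total.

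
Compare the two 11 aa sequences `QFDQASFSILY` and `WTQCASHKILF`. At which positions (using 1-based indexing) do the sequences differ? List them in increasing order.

1, 2, 3, 4, 7, 8, 11

Differences at position 1 (Q→W), position 2 (F→T), position 3 (D→Q), position 4 (Q→C), position 7 (F→H), position 8 (S→K), position 11 (Y→F).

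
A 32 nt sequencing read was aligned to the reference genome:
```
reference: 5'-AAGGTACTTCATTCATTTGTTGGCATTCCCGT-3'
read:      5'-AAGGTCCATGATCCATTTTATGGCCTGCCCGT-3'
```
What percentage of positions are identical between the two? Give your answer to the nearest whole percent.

Mismatches at positions 6, 8, 10, 13, 19, 20, 25, 27 (1-based): 8 of 32.
Identical positions: 24/32 = 75% → 75%.

75%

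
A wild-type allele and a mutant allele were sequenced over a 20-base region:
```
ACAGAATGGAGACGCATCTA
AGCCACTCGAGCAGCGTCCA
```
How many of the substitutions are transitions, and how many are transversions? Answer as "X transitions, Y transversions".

Mismatches (1-based):
position 2: C→G (pyrimidine→purine, transversion)
position 3: A→C (purine→pyrimidine, transversion)
position 4: G→C (purine→pyrimidine, transversion)
position 6: A→C (purine→pyrimidine, transversion)
position 8: G→C (purine→pyrimidine, transversion)
position 12: A→C (purine→pyrimidine, transversion)
position 13: C→A (pyrimidine→purine, transversion)
position 16: A→G (purine→purine, transition)
position 19: T→C (pyrimidine→pyrimidine, transition)

2 transitions, 7 transversions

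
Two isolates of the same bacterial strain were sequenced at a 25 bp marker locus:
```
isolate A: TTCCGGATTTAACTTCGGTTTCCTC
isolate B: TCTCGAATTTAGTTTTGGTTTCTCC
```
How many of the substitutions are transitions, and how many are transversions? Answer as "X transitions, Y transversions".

Transitions (purine↔purine or pyrimidine↔pyrimidine): 2 T→C, 3 C→T, 6 G→A, 12 A→G, 13 C→T, 16 C→T, 23 C→T, 24 T→C.
Transversions (purine↔pyrimidine): none.

8 transitions, 0 transversions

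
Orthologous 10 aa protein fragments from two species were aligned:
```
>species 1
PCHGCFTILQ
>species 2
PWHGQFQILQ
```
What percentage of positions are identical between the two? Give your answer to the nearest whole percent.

70%

3 positions differ (2, 5, 7), so 7 of 10 match: 7/10 = 70%.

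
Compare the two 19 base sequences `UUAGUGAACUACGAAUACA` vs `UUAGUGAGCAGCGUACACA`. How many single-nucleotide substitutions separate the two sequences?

5

Comparing position by position, 5 positions differ: 8 (A/G), 10 (U/A), 11 (A/G), 14 (A/U), 16 (U/C).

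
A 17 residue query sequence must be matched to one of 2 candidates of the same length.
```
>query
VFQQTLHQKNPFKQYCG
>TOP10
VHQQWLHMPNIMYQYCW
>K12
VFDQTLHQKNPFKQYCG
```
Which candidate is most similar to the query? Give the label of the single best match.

TOP10 differs at 8 positions; K12 differs at 1 position. The closest is K12.

K12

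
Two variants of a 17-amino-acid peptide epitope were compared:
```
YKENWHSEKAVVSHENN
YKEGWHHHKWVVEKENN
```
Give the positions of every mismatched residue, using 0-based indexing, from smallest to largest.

3, 6, 7, 9, 12, 13

Scanning 0-based: 3: N/G; 6: S/H; 7: E/H; 9: A/W; 12: S/E; 13: H/K.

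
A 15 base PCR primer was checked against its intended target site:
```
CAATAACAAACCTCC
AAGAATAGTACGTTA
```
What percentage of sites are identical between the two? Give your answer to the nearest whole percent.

33%

Mismatches at positions 1, 3, 4, 6, 7, 8, 9, 12, 14, 15 (1-based): 10 of 15.
Identical positions: 5/15 = 33.33% → 33%.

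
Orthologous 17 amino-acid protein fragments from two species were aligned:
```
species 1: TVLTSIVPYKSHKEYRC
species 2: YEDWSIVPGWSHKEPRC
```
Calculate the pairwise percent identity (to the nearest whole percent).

7 positions differ (1, 2, 3, 4, 9, 10, 15), so 10 of 17 match: 10/17 = 58.82%.

59%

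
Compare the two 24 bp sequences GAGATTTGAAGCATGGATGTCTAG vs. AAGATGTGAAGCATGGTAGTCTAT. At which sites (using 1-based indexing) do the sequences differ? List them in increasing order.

1, 6, 17, 18, 24

Differences at site 1 (G→A), site 6 (T→G), site 17 (A→T), site 18 (T→A), site 24 (G→T).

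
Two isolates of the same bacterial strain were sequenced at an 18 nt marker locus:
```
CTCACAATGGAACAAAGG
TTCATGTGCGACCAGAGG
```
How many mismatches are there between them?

Comparing position by position, 8 sites differ: 1 (C/T), 5 (C/T), 6 (A/G), 7 (A/T), 8 (T/G), 9 (G/C), 12 (A/C), 15 (A/G).

8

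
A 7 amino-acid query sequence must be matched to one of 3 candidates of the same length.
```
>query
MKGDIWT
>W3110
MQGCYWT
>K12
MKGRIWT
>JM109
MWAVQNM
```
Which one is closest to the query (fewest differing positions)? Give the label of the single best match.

K12

Hamming distances to query — W3110: 3; K12: 1; JM109: 6.
Smallest is K12 with 1 mismatch.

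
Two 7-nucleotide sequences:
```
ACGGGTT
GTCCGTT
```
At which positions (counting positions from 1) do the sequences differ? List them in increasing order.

Differences at position 1 (A→G), position 2 (C→T), position 3 (G→C), position 4 (G→C).

1, 2, 3, 4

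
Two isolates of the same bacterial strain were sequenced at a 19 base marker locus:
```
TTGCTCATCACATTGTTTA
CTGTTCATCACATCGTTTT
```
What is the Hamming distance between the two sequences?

4

Comparing position by position, 4 sites differ: 1 (T/C), 4 (C/T), 14 (T/C), 19 (A/T).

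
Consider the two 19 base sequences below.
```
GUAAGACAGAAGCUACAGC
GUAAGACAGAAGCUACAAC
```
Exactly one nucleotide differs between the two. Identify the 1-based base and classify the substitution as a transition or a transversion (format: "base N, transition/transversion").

The sequences differ only at base 18: G→A (purine→purine), a transition.

base 18, transition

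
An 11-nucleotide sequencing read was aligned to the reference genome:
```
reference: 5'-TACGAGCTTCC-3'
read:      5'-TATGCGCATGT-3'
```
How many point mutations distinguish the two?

5

Mismatches (1-based): position 3: C→T; position 5: A→C; position 8: T→A; position 10: C→G; position 11: C→T.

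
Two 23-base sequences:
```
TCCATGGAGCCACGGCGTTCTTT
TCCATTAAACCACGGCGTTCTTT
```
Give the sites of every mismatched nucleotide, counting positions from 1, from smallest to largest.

Scanning 1-based: 6: G/T; 7: G/A; 9: G/A.

6, 7, 9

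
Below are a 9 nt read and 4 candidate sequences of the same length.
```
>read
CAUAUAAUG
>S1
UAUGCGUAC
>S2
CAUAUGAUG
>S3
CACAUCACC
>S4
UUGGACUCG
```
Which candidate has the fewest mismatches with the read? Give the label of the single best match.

S2

S1 differs at 7 sites; S2 differs at 1 site; S3 differs at 4 sites; S4 differs at 8 sites. The closest is S2.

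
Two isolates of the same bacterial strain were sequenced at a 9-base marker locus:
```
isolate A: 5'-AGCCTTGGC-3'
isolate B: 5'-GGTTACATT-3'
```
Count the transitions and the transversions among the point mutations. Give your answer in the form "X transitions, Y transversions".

Transitions (purine↔purine or pyrimidine↔pyrimidine): 1 A→G, 3 C→T, 4 C→T, 6 T→C, 7 G→A, 9 C→T.
Transversions (purine↔pyrimidine): 5 T→A, 8 G→T.

6 transitions, 2 transversions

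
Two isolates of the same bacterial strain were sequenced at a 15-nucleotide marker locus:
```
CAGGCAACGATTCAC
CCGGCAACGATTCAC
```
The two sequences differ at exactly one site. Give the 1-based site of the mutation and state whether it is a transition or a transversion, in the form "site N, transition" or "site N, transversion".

site 2, transversion

The sequences differ only at site 2: A→C (purine→pyrimidine), a transversion.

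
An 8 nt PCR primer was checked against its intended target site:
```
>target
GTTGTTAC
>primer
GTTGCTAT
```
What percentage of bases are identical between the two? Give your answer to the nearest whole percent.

75%

Mismatches at positions 5, 8 (1-based): 2 of 8.
Identical positions: 6/8 = 75% → 75%.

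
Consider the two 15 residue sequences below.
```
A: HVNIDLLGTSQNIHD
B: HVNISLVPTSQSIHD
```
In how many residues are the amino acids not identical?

4

The sequences differ at residues 5, 7, 8, 12 (1-based) — 4 in total.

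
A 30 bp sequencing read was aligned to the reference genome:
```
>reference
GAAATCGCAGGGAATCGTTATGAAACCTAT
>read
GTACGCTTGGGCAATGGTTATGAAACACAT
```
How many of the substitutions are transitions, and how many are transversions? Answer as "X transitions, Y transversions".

3 transitions, 7 transversions

Transitions (purine↔purine or pyrimidine↔pyrimidine): 8 C→T, 9 A→G, 28 T→C.
Transversions (purine↔pyrimidine): 2 A→T, 4 A→C, 5 T→G, 7 G→T, 12 G→C, 16 C→G, 27 C→A.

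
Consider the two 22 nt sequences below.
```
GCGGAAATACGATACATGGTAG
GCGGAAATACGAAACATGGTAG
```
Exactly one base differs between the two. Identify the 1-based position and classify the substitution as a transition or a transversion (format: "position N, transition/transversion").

position 13, transversion

Position 13 changes T→A. T is a pyrimidine and A is a purine, so this is a transversion.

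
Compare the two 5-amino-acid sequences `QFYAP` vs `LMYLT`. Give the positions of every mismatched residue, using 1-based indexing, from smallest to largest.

Differences at position 1 (Q→L), position 2 (F→M), position 4 (A→L), position 5 (P→T).

1, 2, 4, 5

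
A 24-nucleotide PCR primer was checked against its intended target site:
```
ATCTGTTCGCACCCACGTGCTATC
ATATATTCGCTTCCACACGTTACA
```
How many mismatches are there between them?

9

Comparing position by position, 9 sites differ: 3 (C/A), 5 (G/A), 11 (A/T), 12 (C/T), 17 (G/A), 18 (T/C), 20 (C/T), 23 (T/C), 24 (C/A).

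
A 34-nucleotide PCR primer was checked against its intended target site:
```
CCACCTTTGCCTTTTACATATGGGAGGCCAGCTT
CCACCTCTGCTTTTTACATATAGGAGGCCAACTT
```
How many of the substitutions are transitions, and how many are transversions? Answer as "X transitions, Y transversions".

Mismatches (1-based):
base 7: T→C (pyrimidine→pyrimidine, transition)
base 11: C→T (pyrimidine→pyrimidine, transition)
base 22: G→A (purine→purine, transition)
base 31: G→A (purine→purine, transition)

4 transitions, 0 transversions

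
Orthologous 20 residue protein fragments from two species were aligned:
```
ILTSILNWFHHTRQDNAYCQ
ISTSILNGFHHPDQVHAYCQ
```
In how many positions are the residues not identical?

Comparing position by position, 6 positions differ: 2 (L/S), 8 (W/G), 12 (T/P), 13 (R/D), 15 (D/V), 16 (N/H).

6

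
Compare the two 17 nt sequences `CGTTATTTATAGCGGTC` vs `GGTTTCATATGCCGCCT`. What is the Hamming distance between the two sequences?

The sequences differ at positions 1, 5, 6, 7, 11, 12, 15, 16, 17 (1-based) — 9 in total.

9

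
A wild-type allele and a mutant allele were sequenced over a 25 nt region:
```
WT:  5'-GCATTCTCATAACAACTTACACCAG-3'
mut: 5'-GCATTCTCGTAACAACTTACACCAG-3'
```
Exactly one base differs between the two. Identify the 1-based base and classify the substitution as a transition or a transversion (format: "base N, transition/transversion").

Base 9 changes A→G. A is a purine and G is a purine, so this is a transition.

base 9, transition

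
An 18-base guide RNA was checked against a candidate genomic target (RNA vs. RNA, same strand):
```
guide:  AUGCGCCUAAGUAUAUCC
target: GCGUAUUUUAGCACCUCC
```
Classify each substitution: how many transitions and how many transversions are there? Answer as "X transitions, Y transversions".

8 transitions, 2 transversions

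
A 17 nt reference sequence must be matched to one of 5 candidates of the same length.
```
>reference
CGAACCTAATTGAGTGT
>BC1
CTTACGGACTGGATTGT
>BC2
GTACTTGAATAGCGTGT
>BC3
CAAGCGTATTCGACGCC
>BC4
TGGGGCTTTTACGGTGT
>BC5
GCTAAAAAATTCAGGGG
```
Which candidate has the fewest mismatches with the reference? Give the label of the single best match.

BC1

BC1 differs at 7 positions; BC2 differs at 8 positions; BC3 differs at 9 positions; BC4 differs at 9 positions; BC5 differs at 9 positions. The closest is BC1.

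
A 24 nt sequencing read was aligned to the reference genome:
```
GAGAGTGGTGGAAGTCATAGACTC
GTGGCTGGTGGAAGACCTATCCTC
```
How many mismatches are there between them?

Comparing position by position, 7 bases differ: 2 (A/T), 4 (A/G), 5 (G/C), 15 (T/A), 17 (A/C), 20 (G/T), 21 (A/C).

7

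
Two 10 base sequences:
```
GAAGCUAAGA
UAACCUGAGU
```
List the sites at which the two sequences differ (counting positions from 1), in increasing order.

Scanning 1-based: 1: G/U; 4: G/C; 7: A/G; 10: A/U.

1, 4, 7, 10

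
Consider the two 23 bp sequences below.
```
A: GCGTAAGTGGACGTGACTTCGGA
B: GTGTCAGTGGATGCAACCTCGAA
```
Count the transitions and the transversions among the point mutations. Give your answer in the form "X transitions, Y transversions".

6 transitions, 1 transversion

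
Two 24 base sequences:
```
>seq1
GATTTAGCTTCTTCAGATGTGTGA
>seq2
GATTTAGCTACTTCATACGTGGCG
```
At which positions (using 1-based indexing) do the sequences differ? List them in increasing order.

Differences at position 10 (T→A), position 16 (G→T), position 18 (T→C), position 22 (T→G), position 23 (G→C), position 24 (A→G).

10, 16, 18, 22, 23, 24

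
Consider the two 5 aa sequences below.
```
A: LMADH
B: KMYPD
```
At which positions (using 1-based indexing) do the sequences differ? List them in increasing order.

1, 3, 4, 5

Scanning 1-based: 1: L/K; 3: A/Y; 4: D/P; 5: H/D.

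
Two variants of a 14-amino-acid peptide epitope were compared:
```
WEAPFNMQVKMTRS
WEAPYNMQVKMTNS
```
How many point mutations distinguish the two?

The sequences differ at residues 5, 13 (1-based) — 2 in total.

2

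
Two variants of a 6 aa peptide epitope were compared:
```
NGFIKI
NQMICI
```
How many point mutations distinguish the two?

3

The sequences differ at positions 2, 3, 5 (1-based) — 3 in total.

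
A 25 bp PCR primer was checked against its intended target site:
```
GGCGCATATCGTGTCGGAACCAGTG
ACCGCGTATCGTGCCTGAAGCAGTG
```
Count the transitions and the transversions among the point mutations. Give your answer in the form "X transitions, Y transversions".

3 transitions, 3 transversions

Mismatches (1-based):
site 1: G→A (purine→purine, transition)
site 2: G→C (purine→pyrimidine, transversion)
site 6: A→G (purine→purine, transition)
site 14: T→C (pyrimidine→pyrimidine, transition)
site 16: G→T (purine→pyrimidine, transversion)
site 20: C→G (pyrimidine→purine, transversion)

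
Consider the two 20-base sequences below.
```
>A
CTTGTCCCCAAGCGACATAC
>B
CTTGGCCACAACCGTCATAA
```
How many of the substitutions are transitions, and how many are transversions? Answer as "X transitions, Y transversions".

Transitions (purine↔purine or pyrimidine↔pyrimidine): none.
Transversions (purine↔pyrimidine): 5 T→G, 8 C→A, 12 G→C, 15 A→T, 20 C→A.

0 transitions, 5 transversions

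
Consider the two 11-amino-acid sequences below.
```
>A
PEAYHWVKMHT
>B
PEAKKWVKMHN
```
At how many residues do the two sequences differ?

Comparing position by position, 3 residues differ: 4 (Y/K), 5 (H/K), 11 (T/N).

3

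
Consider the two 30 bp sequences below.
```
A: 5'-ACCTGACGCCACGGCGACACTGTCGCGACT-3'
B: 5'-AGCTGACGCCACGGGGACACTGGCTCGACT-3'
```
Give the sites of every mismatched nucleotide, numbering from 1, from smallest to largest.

Differences at site 2 (C→G), site 15 (C→G), site 23 (T→G), site 25 (G→T).

2, 15, 23, 25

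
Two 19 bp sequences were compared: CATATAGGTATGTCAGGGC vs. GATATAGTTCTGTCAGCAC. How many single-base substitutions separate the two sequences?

5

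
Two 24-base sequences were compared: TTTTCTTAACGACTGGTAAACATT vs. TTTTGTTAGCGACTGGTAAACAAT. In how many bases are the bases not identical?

3

Mismatches (1-based): base 5: C→G; base 9: A→G; base 23: T→A.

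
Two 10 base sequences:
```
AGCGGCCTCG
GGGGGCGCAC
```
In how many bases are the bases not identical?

The sequences differ at bases 1, 3, 7, 8, 9, 10 (1-based) — 6 in total.

6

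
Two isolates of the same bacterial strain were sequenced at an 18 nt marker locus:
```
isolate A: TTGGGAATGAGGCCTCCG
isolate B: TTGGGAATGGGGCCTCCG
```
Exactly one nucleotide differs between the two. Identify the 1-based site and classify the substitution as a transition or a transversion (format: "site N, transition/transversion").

site 10, transition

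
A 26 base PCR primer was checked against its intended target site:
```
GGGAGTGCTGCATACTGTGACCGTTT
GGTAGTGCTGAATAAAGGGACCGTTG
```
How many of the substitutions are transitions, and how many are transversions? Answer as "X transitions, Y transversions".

Transitions (purine↔purine or pyrimidine↔pyrimidine): none.
Transversions (purine↔pyrimidine): 3 G→T, 11 C→A, 15 C→A, 16 T→A, 18 T→G, 26 T→G.

0 transitions, 6 transversions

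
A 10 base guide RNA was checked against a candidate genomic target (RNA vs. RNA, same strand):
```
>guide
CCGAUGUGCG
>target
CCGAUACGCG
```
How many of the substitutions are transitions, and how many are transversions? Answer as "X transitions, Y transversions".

2 transitions, 0 transversions

Transitions (purine↔purine or pyrimidine↔pyrimidine): 6 G→A, 7 U→C.
Transversions (purine↔pyrimidine): none.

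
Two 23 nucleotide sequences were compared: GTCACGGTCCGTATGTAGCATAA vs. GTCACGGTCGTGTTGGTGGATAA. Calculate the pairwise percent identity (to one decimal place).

Mismatches at positions 10, 11, 12, 13, 16, 17, 19 (1-based): 7 of 23.
Identical positions: 16/23 = 69.57% → 69.6%.

69.6%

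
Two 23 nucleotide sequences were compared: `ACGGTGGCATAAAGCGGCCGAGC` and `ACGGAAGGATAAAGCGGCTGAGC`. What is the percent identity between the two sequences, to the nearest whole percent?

Mismatches at positions 5, 6, 8, 19 (1-based): 4 of 23.
Identical positions: 19/23 = 82.61% → 83%.

83%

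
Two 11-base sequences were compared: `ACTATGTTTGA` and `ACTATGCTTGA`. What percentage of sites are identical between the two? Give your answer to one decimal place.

90.9%

1 position differs (7), so 10 of 11 match: 10/11 = 90.91%.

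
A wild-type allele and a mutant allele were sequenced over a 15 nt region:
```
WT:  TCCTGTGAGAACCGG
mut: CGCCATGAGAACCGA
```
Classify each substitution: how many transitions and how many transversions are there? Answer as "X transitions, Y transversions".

4 transitions, 1 transversion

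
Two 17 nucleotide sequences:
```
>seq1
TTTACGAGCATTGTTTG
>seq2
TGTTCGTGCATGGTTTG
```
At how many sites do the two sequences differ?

4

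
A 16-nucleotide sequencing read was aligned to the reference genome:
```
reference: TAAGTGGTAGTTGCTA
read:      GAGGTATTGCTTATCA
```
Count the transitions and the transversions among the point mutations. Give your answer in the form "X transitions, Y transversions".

6 transitions, 3 transversions

Transitions (purine↔purine or pyrimidine↔pyrimidine): 3 A→G, 6 G→A, 9 A→G, 13 G→A, 14 C→T, 15 T→C.
Transversions (purine↔pyrimidine): 1 T→G, 7 G→T, 10 G→C.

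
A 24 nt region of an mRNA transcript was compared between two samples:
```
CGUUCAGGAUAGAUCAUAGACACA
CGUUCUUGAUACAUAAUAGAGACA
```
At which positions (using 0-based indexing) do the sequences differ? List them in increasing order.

5, 6, 11, 14, 20

Scanning 0-based: 5: A/U; 6: G/U; 11: G/C; 14: C/A; 20: C/G.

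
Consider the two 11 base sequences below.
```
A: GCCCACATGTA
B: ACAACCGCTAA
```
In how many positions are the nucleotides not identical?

8

The sequences differ at positions 1, 3, 4, 5, 7, 8, 9, 10 (1-based) — 8 in total.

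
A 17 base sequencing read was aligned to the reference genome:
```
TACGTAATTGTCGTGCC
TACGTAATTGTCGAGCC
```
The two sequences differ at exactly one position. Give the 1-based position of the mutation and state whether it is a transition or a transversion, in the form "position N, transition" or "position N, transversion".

position 14, transversion

Position 14 changes T→A. T is a pyrimidine and A is a purine, so this is a transversion.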